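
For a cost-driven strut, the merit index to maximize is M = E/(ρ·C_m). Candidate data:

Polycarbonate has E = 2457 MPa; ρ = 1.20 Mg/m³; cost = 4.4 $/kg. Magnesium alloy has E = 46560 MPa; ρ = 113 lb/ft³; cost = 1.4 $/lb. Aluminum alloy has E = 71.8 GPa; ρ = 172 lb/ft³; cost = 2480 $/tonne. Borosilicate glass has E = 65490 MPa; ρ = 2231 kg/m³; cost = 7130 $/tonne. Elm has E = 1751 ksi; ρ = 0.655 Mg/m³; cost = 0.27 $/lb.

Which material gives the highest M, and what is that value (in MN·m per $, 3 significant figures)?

elm, M = 31.0 MN·m per $

Normalizing units and computing the index:
  polycarbonate: E = 2.457 GPa, ρ = 1200 kg/m³, cost = 4.400 $/kg
  magnesium alloy: E = 46.56 GPa, ρ = 1810 kg/m³, cost = 3.086 $/kg
  aluminum alloy: E = 71.80 GPa, ρ = 2755 kg/m³, cost = 2.480 $/kg
  borosilicate glass: E = 65.49 GPa, ρ = 2231 kg/m³, cost = 7.130 $/kg
  elm: E = 12.07 GPa, ρ = 655.0 kg/m³, cost = 0.5952 $/kg
  elm: M = 31.0 MN·m per $
  aluminum alloy: M = 10.5 MN·m per $
  magnesium alloy: M = 8.33 MN·m per $
  borosilicate glass: M = 4.12 MN·m per $
  polycarbonate: M = 0.465 MN·m per $
Highest index: elm.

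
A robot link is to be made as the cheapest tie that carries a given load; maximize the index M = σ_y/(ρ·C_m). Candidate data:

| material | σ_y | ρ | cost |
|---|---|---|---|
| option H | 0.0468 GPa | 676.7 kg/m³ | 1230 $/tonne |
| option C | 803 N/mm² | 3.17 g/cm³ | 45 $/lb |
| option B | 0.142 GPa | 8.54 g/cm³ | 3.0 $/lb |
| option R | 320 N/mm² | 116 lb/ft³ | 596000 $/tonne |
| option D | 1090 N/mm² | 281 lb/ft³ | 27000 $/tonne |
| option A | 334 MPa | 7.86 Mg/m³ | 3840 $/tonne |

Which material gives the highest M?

option H

Normalizing units and computing the index:
  option H: σ_y = 46.80 MPa, ρ = 676.7 kg/m³, cost = 1.230 $/kg
  option C: σ_y = 803.0 MPa, ρ = 3170 kg/m³, cost = 99.21 $/kg
  option B: σ_y = 142.0 MPa, ρ = 8540 kg/m³, cost = 6.614 $/kg
  option R: σ_y = 320.0 MPa, ρ = 1858 kg/m³, cost = 596.0 $/kg
  option D: σ_y = 1090 MPa, ρ = 4501 kg/m³, cost = 27.00 $/kg
  option A: σ_y = 334.0 MPa, ρ = 7860 kg/m³, cost = 3.840 $/kg
  option H: M = 56.2 kN·m per $
  option A: M = 11.1 kN·m per $
  option D: M = 8.97 kN·m per $
  option C: M = 2.55 kN·m per $
  option B: M = 2.51 kN·m per $
  option R: M = 0.289 kN·m per $
Option H ranks first.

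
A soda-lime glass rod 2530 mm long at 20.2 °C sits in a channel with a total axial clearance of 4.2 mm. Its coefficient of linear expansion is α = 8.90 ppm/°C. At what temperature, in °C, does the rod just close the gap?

207 °C

α·L₀·ΔT = 4.2 mm ⇒ ΔT = 4.2 / (8.90×10⁻⁶ × 2530.0) = 186.5 K.
T = 20.2 + 186.5 = 206.7 °C.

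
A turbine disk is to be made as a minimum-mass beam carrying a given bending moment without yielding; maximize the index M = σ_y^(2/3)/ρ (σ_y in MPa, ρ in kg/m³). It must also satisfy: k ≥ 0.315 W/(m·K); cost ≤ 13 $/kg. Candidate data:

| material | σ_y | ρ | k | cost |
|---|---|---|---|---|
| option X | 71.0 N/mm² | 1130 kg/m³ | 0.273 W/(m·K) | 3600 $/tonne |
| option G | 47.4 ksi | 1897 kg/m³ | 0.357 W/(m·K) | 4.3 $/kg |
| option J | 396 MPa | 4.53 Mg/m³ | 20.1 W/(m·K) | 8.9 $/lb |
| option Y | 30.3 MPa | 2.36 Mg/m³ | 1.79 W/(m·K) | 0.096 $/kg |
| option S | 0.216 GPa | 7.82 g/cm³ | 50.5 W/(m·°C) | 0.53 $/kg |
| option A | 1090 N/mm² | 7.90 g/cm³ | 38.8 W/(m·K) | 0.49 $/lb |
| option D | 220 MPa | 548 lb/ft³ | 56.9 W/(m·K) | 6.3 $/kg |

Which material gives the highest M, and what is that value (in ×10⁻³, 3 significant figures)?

option G, M = 25.0×10⁻³

Screen on constraints: k ≥ 0.315 W/(m·K); cost ≤ 13 $/kg. Survivors: option G, option Y, option S, option A, option D.
In SI units:
  option G: σ_y = 326.8 MPa, ρ = 1897 kg/m³
  option Y: σ_y = 30.30 MPa, ρ = 2360 kg/m³
  option S: σ_y = 216.0 MPa, ρ = 7820 kg/m³
  option A: σ_y = 1090 MPa, ρ = 7900 kg/m³
  option D: σ_y = 220.0 MPa, ρ = 8778 kg/m³
  option G: M = 25.0×10⁻³
  option A: M = 13.4×10⁻³
  option S: M = 4.60×10⁻³
  option D: M = 4.15×10⁻³
  option Y: M = 4.12×10⁻³
Option G ranks first.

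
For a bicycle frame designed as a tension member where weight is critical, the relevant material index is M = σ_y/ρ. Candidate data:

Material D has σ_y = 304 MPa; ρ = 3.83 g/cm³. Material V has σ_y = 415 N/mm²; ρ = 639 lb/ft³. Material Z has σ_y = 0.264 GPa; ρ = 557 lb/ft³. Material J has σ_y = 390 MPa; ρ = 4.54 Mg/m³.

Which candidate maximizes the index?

material J

Convert each candidate to consistent units, then evaluate M:
  material D: σ_y = 304.0 MPa, ρ = 3830 kg/m³
  material V: σ_y = 415.0 MPa, ρ = 10240 kg/m³
  material Z: σ_y = 264.0 MPa, ρ = 8922 kg/m³
  material J: σ_y = 390.0 MPa, ρ = 4540 kg/m³
  material J: M = 85.9 kN·m/kg
  material D: M = 79.4 kN·m/kg
  material V: M = 40.5 kN·m/kg
  material Z: M = 29.6 kN·m/kg
The maximum is for material J.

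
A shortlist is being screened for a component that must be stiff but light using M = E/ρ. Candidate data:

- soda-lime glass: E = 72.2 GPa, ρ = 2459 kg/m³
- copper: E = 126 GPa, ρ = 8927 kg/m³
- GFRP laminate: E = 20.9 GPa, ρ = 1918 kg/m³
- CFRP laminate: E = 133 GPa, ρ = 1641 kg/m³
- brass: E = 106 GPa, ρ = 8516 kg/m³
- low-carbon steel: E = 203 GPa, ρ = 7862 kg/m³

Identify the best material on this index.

Per-candidate index values:
  CFRP laminate: M = 81.0 MN·m/kg
  soda-lime glass: M = 29.4 MN·m/kg
  low-carbon steel: M = 25.8 MN·m/kg
  copper: M = 14.1 MN·m/kg
  brass: M = 12.4 MN·m/kg
  GFRP laminate: M = 10.9 MN·m/kg
The maximum is for CFRP laminate.

CFRP laminate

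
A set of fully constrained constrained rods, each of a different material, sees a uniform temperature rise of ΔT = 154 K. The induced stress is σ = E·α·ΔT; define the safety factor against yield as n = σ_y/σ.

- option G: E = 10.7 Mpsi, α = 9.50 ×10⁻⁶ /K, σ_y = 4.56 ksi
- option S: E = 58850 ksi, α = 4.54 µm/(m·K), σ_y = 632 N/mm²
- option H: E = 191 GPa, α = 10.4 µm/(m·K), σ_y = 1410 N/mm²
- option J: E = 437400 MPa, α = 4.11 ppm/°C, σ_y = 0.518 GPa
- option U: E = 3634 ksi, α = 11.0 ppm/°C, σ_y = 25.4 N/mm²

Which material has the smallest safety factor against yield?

In consistent units (E in GPa, α in ×10⁻⁶/K, σ_y in MPa):
  option G: E = 73.77, α = 9.50, σ_y = 31.44 → σ = 108 MPa, n = 0.291
  option S: E = 405.8, α = 4.54, σ_y = 632.0 → σ = 284 MPa, n = 2.23
  option H: E = 191.0, α = 10.4, σ_y = 1410 → σ = 306 MPa, n = 4.61
  option J: E = 437.4, α = 4.11, σ_y = 518.0 → σ = 277 MPa, n = 1.87
  option U: E = 25.06, α = 11.0, σ_y = 25.40 → σ = 42.4 MPa, n = 0.598
The minimum is option G at n = 0.291.

option G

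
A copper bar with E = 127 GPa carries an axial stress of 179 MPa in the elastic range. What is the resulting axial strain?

1.41×10⁻³

ε = σ/E = 179 / 127000 = 1.41×10⁻³.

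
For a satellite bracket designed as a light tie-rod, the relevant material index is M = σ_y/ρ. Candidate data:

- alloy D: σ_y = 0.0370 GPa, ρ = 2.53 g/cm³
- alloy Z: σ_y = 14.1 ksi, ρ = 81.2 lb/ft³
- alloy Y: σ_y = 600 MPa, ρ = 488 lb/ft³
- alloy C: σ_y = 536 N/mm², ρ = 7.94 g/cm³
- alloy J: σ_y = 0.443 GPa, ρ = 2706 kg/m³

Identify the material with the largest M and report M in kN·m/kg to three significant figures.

In SI units:
  alloy D: σ_y = 37.00 MPa, ρ = 2530 kg/m³
  alloy Z: σ_y = 97.22 MPa, ρ = 1301 kg/m³
  alloy Y: σ_y = 600.0 MPa, ρ = 7817 kg/m³
  alloy C: σ_y = 536.0 MPa, ρ = 7940 kg/m³
  alloy J: σ_y = 443.0 MPa, ρ = 2706 kg/m³
  alloy J: M = 164 kN·m/kg
  alloy Y: M = 76.8 kN·m/kg
  alloy Z: M = 74.7 kN·m/kg
  alloy C: M = 67.5 kN·m/kg
  alloy D: M = 14.6 kN·m/kg
Alloy J has the largest M.

alloy J, M = 164 kN·m/kg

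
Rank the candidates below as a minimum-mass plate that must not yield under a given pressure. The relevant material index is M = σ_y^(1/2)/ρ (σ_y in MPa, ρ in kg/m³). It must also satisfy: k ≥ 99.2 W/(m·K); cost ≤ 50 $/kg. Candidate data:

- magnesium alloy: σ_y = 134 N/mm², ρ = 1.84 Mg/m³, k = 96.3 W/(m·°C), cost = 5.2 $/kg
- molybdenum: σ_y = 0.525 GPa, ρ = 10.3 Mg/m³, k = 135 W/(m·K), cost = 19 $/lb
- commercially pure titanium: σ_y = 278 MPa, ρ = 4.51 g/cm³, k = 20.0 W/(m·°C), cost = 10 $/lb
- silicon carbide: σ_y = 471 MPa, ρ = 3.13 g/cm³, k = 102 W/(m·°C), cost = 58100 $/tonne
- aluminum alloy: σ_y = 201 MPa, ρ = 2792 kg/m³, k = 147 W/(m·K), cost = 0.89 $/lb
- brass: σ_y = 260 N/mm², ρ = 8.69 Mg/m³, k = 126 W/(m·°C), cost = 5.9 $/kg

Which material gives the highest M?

Screen on constraints: k ≥ 99.2 W/(m·K); cost ≤ 50 $/kg. Survivors: molybdenum, aluminum alloy, brass.
Convert each candidate to consistent units, then evaluate M:
  molybdenum: σ_y = 525.0 MPa, ρ = 10300 kg/m³
  aluminum alloy: σ_y = 201.0 MPa, ρ = 2792 kg/m³
  brass: σ_y = 260.0 MPa, ρ = 8690 kg/m³
  aluminum alloy: M = 5.08×10⁻³
  molybdenum: M = 2.22×10⁻³
  brass: M = 1.86×10⁻³
Highest index: aluminum alloy.

aluminum alloy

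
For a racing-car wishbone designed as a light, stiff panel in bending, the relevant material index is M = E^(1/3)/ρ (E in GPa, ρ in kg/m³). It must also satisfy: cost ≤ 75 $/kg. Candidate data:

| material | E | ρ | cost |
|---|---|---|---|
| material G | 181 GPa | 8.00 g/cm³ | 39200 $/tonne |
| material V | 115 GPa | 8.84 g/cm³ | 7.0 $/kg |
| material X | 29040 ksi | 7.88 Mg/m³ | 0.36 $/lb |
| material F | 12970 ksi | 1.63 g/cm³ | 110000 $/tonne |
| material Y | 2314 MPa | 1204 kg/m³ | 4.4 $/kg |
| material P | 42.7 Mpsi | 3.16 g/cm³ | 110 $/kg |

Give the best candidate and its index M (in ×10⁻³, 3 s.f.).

material Y, M = 1.10×10⁻³

Screen on constraints: cost ≤ 75 $/kg. Survivors: material G, material V, material X, material Y.
Putting every candidate on a common basis:
  material G: E = 181.0 GPa, ρ = 8000 kg/m³
  material V: E = 115.0 GPa, ρ = 8840 kg/m³
  material X: E = 200.2 GPa, ρ = 7880 kg/m³
  material Y: E = 2.314 GPa, ρ = 1204 kg/m³
  material Y: M = 1.10×10⁻³
  material X: M = 0.742×10⁻³
  material G: M = 0.707×10⁻³
  material V: M = 0.550×10⁻³
The maximum is for material Y.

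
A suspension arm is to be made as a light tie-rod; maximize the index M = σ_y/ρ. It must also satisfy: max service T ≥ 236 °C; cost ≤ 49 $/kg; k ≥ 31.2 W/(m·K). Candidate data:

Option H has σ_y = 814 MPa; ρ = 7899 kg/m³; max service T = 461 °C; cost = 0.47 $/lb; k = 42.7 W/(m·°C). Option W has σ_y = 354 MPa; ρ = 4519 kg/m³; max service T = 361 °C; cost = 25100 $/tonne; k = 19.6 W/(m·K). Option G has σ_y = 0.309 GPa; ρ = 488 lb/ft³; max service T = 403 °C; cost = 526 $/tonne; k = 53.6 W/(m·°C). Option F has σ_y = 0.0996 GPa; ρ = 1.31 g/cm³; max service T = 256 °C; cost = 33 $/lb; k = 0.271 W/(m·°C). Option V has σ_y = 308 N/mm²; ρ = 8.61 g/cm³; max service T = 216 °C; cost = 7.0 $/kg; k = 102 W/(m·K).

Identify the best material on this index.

Screen on constraints: max service T ≥ 236 °C; cost ≤ 49 $/kg; k ≥ 31.2 W/(m·K). Survivors: option H, option G.
In SI units:
  option H: σ_y = 814.0 MPa, ρ = 7899 kg/m³
  option G: σ_y = 309.0 MPa, ρ = 7817 kg/m³
  option H: M = 103 kN·m/kg
  option G: M = 39.5 kN·m/kg
The maximum is for option H.

option H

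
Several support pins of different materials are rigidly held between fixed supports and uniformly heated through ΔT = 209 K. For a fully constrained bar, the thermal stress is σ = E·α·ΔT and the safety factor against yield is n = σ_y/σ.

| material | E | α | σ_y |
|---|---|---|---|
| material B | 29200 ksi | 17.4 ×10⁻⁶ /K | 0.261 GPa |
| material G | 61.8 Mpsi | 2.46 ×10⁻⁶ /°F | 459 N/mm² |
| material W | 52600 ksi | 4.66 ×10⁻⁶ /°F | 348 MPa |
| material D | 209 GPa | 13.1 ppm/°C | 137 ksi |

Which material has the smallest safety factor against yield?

Per material, after unit conversion:
  material B: E = 201.3, α = 17.4, σ_y = 261.0 → σ = 732 MPa, n = 0.356
  material G: E = 426.1, α = 4.43, σ_y = 459.0 → σ = 394 MPa, n = 1.16
  material W: E = 362.7, α = 8.39, σ_y = 348.0 → σ = 636 MPa, n = 0.547
  material D: E = 209.0, α = 13.1, σ_y = 944.6 → σ = 572 MPa, n = 1.65
Material B has the lowest safety factor, n = 0.356.

material B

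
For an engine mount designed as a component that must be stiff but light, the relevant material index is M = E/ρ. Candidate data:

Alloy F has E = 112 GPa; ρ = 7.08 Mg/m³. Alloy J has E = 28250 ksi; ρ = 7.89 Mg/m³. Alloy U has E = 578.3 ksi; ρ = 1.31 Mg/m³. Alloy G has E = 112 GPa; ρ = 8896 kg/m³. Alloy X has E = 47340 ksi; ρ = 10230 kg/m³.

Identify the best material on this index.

alloy X

Normalizing units and computing the index:
  alloy F: E = 112.0 GPa, ρ = 7080 kg/m³
  alloy J: E = 194.8 GPa, ρ = 7890 kg/m³
  alloy U: E = 3.987 GPa, ρ = 1310 kg/m³
  alloy G: E = 112.0 GPa, ρ = 8896 kg/m³
  alloy X: E = 326.4 GPa, ρ = 10230 kg/m³
  alloy X: M = 31.9 MN·m/kg
  alloy J: M = 24.7 MN·m/kg
  alloy F: M = 15.8 MN·m/kg
  alloy G: M = 12.6 MN·m/kg
  alloy U: M = 3.04 MN·m/kg
Highest index: alloy X.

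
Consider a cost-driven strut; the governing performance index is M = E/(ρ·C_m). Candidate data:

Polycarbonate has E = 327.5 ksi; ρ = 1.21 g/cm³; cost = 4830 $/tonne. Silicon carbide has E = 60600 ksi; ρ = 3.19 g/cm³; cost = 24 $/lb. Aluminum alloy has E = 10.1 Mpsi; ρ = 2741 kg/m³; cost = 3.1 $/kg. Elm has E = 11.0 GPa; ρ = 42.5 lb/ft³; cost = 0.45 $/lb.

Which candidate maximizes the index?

Convert each candidate to consistent units, then evaluate M:
  polycarbonate: E = 2.258 GPa, ρ = 1210 kg/m³, cost = 4.830 $/kg
  silicon carbide: E = 417.8 GPa, ρ = 3190 kg/m³, cost = 52.91 $/kg
  aluminum alloy: E = 69.64 GPa, ρ = 2741 kg/m³, cost = 3.100 $/kg
  elm: E = 11.00 GPa, ρ = 680.8 kg/m³, cost = 0.9921 $/kg
  elm: M = 16.3 MN·m per $
  aluminum alloy: M = 8.20 MN·m per $
  silicon carbide: M = 2.48 MN·m per $
  polycarbonate: M = 0.386 MN·m per $
The maximum is for elm.

elm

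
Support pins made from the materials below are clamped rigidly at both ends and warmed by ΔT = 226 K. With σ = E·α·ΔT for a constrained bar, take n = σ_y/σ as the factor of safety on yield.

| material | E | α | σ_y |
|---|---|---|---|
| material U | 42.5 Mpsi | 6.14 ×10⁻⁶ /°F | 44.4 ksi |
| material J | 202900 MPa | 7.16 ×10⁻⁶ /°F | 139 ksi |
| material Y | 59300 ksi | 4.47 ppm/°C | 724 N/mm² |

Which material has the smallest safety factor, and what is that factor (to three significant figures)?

In consistent units (E in GPa, α in ×10⁻⁶/K, σ_y in MPa):
  material U: E = 293.0, α = 11.1, σ_y = 306.1 → σ = 732 MPa, n = 0.418
  material J: E = 202.9, α = 12.9, σ_y = 958.4 → σ = 591 MPa, n = 1.62
  material Y: E = 408.9, α = 4.47, σ_y = 724.0 → σ = 413 MPa, n = 1.75
Material U has the lowest safety factor, n = 0.418.

material U, n = 0.418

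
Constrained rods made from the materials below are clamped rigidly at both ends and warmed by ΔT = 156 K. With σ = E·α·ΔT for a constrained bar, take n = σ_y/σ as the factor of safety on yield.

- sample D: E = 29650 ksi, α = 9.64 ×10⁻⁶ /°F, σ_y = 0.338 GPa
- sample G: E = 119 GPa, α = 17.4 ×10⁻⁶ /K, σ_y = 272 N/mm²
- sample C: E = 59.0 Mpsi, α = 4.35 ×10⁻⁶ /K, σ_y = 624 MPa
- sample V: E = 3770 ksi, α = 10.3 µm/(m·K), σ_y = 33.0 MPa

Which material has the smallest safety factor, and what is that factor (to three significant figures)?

In consistent units (E in GPa, α in ×10⁻⁶/K, σ_y in MPa):
  sample D: E = 204.4, α = 17.4, σ_y = 338.0 → σ = 553 MPa, n = 0.611
  sample G: E = 119.0, α = 17.4, σ_y = 272.0 → σ = 323 MPa, n = 0.842
  sample C: E = 406.8, α = 4.35, σ_y = 624.0 → σ = 276 MPa, n = 2.26
  sample V: E = 25.99, α = 10.3, σ_y = 33.00 → σ = 41.8 MPa, n = 0.790
Sample D has the lowest safety factor, n = 0.611.

sample D, n = 0.611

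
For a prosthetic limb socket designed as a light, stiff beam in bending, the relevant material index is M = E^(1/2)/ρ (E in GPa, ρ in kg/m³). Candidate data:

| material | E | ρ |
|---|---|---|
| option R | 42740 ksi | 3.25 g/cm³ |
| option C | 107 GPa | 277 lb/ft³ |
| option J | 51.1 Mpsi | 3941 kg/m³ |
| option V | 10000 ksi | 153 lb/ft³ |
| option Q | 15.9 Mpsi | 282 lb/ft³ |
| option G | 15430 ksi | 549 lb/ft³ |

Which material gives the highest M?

option R

Convert each candidate to consistent units, then evaluate M:
  option R: E = 294.7 GPa, ρ = 3250 kg/m³
  option C: E = 107.0 GPa, ρ = 4437 kg/m³
  option J: E = 352.3 GPa, ρ = 3941 kg/m³
  option V: E = 68.95 GPa, ρ = 2451 kg/m³
  option Q: E = 109.6 GPa, ρ = 4517 kg/m³
  option G: E = 106.4 GPa, ρ = 8794 kg/m³
  option R: M = 5.28×10⁻³
  option J: M = 4.76×10⁻³
  option V: M = 3.39×10⁻³
  option C: M = 2.33×10⁻³
  option Q: M = 2.32×10⁻³
  option G: M = 1.17×10⁻³
Option R has the largest M.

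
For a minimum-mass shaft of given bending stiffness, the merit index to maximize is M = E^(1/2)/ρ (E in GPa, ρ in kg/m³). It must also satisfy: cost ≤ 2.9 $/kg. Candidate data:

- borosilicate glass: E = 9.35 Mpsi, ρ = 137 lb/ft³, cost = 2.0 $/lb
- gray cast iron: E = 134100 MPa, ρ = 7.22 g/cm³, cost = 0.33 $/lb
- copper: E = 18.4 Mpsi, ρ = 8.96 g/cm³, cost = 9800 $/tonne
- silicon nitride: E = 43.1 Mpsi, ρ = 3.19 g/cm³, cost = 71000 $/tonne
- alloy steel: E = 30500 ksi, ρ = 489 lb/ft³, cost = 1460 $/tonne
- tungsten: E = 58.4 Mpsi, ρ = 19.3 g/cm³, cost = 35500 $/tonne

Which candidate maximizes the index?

Screen on constraints: cost ≤ 2.9 $/kg. Survivors: gray cast iron, alloy steel.
Convert each candidate to consistent units, then evaluate M:
  gray cast iron: E = 134.1 GPa, ρ = 7220 kg/m³
  alloy steel: E = 210.3 GPa, ρ = 7833 kg/m³
  alloy steel: M = 1.85×10⁻³
  gray cast iron: M = 1.60×10⁻³
Alloy steel has the largest M.

alloy steel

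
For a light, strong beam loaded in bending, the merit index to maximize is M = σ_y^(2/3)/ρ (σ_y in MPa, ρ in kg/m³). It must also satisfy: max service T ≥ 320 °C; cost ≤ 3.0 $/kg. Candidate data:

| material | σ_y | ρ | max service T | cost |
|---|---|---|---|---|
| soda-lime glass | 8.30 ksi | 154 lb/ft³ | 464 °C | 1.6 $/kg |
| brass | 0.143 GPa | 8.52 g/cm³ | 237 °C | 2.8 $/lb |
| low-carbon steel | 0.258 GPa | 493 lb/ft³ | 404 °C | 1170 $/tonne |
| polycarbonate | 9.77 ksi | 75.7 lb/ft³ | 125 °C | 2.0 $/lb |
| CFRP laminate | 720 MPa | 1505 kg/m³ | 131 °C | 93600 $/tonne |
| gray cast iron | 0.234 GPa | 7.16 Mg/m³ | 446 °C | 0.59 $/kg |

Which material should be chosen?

soda-lime glass

Screen on constraints: max service T ≥ 320 °C; cost ≤ 3.0 $/kg. Survivors: soda-lime glass, low-carbon steel, gray cast iron.
In SI units:
  soda-lime glass: σ_y = 57.23 MPa, ρ = 2467 kg/m³
  low-carbon steel: σ_y = 258.0 MPa, ρ = 7897 kg/m³
  gray cast iron: σ_y = 234.0 MPa, ρ = 7160 kg/m³
  soda-lime glass: M = 6.02×10⁻³
  gray cast iron: M = 5.30×10⁻³
  low-carbon steel: M = 5.13×10⁻³
Soda-lime glass has the largest M.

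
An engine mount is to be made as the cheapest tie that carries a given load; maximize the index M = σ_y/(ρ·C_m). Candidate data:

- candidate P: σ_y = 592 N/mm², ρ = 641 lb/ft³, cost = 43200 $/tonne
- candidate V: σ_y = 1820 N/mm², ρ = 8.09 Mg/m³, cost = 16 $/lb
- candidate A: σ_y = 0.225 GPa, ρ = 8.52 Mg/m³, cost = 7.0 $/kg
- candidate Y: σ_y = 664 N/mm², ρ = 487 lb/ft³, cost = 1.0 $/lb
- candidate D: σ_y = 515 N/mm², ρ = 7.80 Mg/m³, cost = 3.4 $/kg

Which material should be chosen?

Putting every candidate on a common basis:
  candidate P: σ_y = 592.0 MPa, ρ = 10270 kg/m³, cost = 43.20 $/kg
  candidate V: σ_y = 1820 MPa, ρ = 8090 kg/m³, cost = 35.27 $/kg
  candidate A: σ_y = 225.0 MPa, ρ = 8520 kg/m³, cost = 7.000 $/kg
  candidate Y: σ_y = 664.0 MPa, ρ = 7801 kg/m³, cost = 2.205 $/kg
  candidate D: σ_y = 515.0 MPa, ρ = 7800 kg/m³, cost = 3.400 $/kg
  candidate Y: M = 38.6 kN·m per $
  candidate D: M = 19.4 kN·m per $
  candidate V: M = 6.38 kN·m per $
  candidate A: M = 3.77 kN·m per $
  candidate P: M = 1.33 kN·m per $
Highest index: candidate Y.

candidate Y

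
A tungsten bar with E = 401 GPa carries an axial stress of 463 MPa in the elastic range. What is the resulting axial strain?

1.15×10⁻³

ε = σ/E = 463 / 401000 = 1.15×10⁻³.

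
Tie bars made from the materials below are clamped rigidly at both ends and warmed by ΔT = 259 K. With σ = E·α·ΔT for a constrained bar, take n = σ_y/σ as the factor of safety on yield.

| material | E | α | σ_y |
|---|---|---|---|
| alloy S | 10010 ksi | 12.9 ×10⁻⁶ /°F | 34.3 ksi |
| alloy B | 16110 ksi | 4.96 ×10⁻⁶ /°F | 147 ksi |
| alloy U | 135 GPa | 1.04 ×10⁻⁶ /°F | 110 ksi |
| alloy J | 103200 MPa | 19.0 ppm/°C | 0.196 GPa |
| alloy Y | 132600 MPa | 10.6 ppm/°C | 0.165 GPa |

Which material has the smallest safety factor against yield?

alloy J

Converting E to GPa, α to ×10⁻⁶/K, σ_y to MPa, then σ and n for each:
  alloy S: E = 69.02, α = 23.2, σ_y = 236.5 → σ = 415 MPa, n = 0.570
  alloy B: E = 111.1, α = 8.93, σ_y = 1014 → σ = 257 MPa, n = 3.95
  alloy U: E = 135.0, α = 1.87, σ_y = 758.4 → σ = 65.5 MPa, n = 11.6
  alloy J: E = 103.2, α = 19.0, σ_y = 196.0 → σ = 508 MPa, n = 0.386
  alloy Y: E = 132.6, α = 10.6, σ_y = 165.0 → σ = 364 MPa, n = 0.453
Alloy J has the lowest safety factor, n = 0.386.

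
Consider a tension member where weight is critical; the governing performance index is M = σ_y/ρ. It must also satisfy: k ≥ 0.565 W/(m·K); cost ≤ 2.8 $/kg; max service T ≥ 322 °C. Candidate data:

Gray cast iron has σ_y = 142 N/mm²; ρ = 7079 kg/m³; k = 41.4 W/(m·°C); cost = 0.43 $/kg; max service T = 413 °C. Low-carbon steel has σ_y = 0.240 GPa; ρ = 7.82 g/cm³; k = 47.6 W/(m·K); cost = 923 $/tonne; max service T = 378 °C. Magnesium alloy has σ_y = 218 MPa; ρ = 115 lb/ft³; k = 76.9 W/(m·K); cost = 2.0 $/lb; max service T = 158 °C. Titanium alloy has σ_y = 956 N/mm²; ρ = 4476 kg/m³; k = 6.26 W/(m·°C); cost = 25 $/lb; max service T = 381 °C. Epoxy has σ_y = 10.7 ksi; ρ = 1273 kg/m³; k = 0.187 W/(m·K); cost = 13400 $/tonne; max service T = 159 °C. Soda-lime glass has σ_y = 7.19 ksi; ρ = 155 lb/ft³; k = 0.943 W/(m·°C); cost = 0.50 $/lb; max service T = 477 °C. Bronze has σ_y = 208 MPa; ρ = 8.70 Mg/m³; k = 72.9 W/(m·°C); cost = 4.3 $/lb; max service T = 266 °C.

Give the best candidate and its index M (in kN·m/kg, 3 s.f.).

Screen on constraints: k ≥ 0.565 W/(m·K); cost ≤ 2.8 $/kg; max service T ≥ 322 °C. Survivors: gray cast iron, low-carbon steel, soda-lime glass.
Putting every candidate on a common basis:
  gray cast iron: σ_y = 142.0 MPa, ρ = 7079 kg/m³
  low-carbon steel: σ_y = 240.0 MPa, ρ = 7820 kg/m³
  soda-lime glass: σ_y = 49.57 MPa, ρ = 2483 kg/m³
  low-carbon steel: M = 30.7 kN·m/kg
  gray cast iron: M = 20.1 kN·m/kg
  soda-lime glass: M = 20.0 kN·m/kg
Low-carbon steel ranks first.

low-carbon steel, M = 30.7 kN·m/kg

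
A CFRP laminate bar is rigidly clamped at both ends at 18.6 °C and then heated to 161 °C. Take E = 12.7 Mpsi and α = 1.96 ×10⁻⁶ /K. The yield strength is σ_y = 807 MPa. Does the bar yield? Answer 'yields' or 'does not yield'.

does not yield

E = 12.7 Mpsi = 87.56 GPa.
ΔT = 142.4 K. Constrained thermal stress σ = E·α·ΔT = 87.56×10³ MPa × 1.96×10⁻⁶ × 142.4 = 24.4 MPa (compressive).
Compare to σ_y = 807 MPa: σ < σ_y, so it does not yield.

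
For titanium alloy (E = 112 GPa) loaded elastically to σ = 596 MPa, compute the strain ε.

5.32×10⁻³

ε = σ/E = 596 / 112000 = 5.32×10⁻³.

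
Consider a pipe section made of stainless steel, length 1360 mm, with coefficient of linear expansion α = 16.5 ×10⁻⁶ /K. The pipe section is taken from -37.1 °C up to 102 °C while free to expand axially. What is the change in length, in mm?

3.12 mm

ΔT = 102 − (-37.1) = 139.1 K.
ΔL = α·L₀·ΔT = 16.5×10⁻⁶ × 1360 mm × 139.1 K = 3.12 mm.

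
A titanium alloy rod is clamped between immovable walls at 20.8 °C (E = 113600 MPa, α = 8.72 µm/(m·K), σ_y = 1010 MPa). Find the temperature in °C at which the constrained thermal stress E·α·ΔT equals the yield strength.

1040 °C

E = 113600 MPa = 113.6 GPa.
E·α·ΔT = 1010 MPa ⇒ ΔT = 1010 / (113.6×10³ × 8.72×10⁻⁶) = 1020 K.
T = 20.8 + 1020 = 1040 °C.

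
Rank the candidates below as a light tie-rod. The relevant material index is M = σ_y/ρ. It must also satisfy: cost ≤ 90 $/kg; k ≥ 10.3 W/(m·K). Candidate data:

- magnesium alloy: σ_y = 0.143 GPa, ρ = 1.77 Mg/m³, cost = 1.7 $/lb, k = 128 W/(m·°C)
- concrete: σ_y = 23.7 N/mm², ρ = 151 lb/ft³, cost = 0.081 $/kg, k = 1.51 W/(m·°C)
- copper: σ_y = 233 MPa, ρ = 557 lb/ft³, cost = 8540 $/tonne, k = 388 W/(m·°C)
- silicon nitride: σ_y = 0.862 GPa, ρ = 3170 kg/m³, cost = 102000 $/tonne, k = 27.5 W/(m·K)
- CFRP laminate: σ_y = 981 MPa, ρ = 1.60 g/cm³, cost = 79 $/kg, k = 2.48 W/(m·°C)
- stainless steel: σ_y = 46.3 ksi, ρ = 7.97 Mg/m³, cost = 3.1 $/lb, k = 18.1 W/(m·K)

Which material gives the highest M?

Screen on constraints: cost ≤ 90 $/kg; k ≥ 10.3 W/(m·K). Survivors: magnesium alloy, copper, stainless steel.
After converting to SI:
  magnesium alloy: σ_y = 143.0 MPa, ρ = 1770 kg/m³
  copper: σ_y = 233.0 MPa, ρ = 8922 kg/m³
  stainless steel: σ_y = 319.2 MPa, ρ = 7970 kg/m³
  magnesium alloy: M = 80.8 kN·m/kg
  stainless steel: M = 40.1 kN·m/kg
  copper: M = 26.1 kN·m/kg
Magnesium alloy has the largest M.

magnesium alloy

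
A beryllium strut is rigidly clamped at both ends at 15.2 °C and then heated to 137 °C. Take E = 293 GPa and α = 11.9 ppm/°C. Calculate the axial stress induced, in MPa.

425 MPa

ΔT = 121.8 K. Constrained thermal stress σ = E·α·ΔT = 293.0×10³ MPa × 11.9×10⁻⁶ × 121.8 = 425 MPa (compressive).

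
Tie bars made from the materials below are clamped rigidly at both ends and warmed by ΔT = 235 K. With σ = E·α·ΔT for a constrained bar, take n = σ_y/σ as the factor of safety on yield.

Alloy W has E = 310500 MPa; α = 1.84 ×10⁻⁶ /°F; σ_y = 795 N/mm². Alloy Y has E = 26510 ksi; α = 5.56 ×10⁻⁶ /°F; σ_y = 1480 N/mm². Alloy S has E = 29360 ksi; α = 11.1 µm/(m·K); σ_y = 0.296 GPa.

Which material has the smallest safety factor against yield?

Converting E to GPa, α to ×10⁻⁶/K, σ_y to MPa, then σ and n for each:
  alloy W: E = 310.5, α = 3.31, σ_y = 795.0 → σ = 242 MPa, n = 3.29
  alloy Y: E = 182.8, α = 10.0, σ_y = 1480 → σ = 430 MPa, n = 3.44
  alloy S: E = 202.4, α = 11.1, σ_y = 296.0 → σ = 528 MPa, n = 0.561
The minimum is alloy S at n = 0.561.

alloy S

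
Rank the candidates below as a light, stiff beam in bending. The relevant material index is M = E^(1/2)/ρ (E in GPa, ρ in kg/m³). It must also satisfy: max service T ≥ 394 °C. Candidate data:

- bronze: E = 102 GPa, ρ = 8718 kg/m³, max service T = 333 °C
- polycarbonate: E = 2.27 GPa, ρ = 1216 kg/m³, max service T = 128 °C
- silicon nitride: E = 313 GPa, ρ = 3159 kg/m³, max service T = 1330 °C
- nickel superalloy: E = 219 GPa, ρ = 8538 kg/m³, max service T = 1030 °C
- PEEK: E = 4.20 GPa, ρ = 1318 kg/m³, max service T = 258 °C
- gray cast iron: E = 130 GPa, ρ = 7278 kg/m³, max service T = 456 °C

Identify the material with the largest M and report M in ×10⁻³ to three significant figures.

silicon nitride, M = 5.60×10⁻³

Screen on constraints: max service T ≥ 394 °C. Survivors: silicon nitride, nickel superalloy, gray cast iron.
Evaluate M for each candidate:
  silicon nitride: M = 5.60×10⁻³
  nickel superalloy: M = 1.73×10⁻³
  gray cast iron: M = 1.57×10⁻³
The maximum is for silicon nitride.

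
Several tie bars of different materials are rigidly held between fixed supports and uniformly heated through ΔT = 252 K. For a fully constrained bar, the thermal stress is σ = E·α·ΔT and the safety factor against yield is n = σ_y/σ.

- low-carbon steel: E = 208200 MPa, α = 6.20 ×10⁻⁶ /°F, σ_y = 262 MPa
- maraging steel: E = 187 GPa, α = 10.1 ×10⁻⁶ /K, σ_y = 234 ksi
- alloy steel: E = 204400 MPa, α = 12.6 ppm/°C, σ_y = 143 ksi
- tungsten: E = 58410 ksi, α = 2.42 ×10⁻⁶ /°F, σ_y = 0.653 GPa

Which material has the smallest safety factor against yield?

In consistent units (E in GPa, α in ×10⁻⁶/K, σ_y in MPa):
  low-carbon steel: E = 208.2, α = 11.2, σ_y = 262.0 → σ = 586 MPa, n = 0.447
  maraging steel: E = 187.0, α = 10.1, σ_y = 1613 → σ = 476 MPa, n = 3.39
  alloy steel: E = 204.4, α = 12.6, σ_y = 986.0 → σ = 649 MPa, n = 1.52
  tungsten: E = 402.7, α = 4.36, σ_y = 653.0 → σ = 442 MPa, n = 1.48
Smallest n: low-carbon steel with n = 0.447.

low-carbon steel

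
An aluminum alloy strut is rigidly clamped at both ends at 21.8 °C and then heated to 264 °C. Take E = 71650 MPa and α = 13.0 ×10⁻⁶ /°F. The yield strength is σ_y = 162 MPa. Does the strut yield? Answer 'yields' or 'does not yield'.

E = 71650 MPa = 71.65 GPa.
α = 13.0×10⁻⁶/°F × 9/5 = 23.4×10⁻⁶/K.
ΔT = 242.2 K. Constrained thermal stress σ = E·α·ΔT = 71.65×10³ MPa × 23.4×10⁻⁶ × 242.2 = 406 MPa (compressive).
Compare to σ_y = 162 MPa: σ ≥ σ_y, so it yields.

yields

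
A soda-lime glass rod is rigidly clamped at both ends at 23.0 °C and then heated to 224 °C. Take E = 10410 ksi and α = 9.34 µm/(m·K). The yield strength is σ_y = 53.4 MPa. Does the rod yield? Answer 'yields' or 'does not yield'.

yields

E = 10410 ksi = 71.77 GPa.
ΔT = 201.0 K. Constrained thermal stress σ = E·α·ΔT = 71.77×10³ MPa × 9.34×10⁻⁶ × 201.0 = 135 MPa (compressive).
Compare to σ_y = 53.4 MPa: σ ≥ σ_y, so it yields.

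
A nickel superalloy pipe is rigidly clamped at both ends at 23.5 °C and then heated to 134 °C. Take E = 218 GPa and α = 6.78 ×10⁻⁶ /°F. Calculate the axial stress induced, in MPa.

α = 6.78×10⁻⁶/°F × 9/5 = 12.2×10⁻⁶/K.
ΔT = 110.5 K. Constrained thermal stress σ = E·α·ΔT = 218.0×10³ MPa × 12.2×10⁻⁶ × 110.5 = 294 MPa (compressive).

294 MPa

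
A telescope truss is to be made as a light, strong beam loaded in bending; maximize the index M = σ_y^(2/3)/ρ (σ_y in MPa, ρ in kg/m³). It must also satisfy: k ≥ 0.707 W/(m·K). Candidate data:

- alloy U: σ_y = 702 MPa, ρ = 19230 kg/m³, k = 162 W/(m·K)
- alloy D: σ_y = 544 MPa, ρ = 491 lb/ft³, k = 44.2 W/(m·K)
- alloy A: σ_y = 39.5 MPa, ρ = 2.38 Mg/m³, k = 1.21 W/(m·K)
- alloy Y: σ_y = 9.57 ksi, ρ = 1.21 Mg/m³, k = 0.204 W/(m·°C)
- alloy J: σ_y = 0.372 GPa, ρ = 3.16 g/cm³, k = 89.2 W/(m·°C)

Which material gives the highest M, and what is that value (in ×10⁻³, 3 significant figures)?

alloy J, M = 16.4×10⁻³

Screen on constraints: k ≥ 0.707 W/(m·K). Survivors: alloy U, alloy D, alloy A, alloy J.
In SI units:
  alloy U: σ_y = 702.0 MPa, ρ = 19230 kg/m³
  alloy D: σ_y = 544.0 MPa, ρ = 7865 kg/m³
  alloy A: σ_y = 39.50 MPa, ρ = 2380 kg/m³
  alloy J: σ_y = 372.0 MPa, ρ = 3160 kg/m³
  alloy J: M = 16.4×10⁻³
  alloy D: M = 8.47×10⁻³
  alloy A: M = 4.87×10⁻³
  alloy U: M = 4.11×10⁻³
Highest index: alloy J.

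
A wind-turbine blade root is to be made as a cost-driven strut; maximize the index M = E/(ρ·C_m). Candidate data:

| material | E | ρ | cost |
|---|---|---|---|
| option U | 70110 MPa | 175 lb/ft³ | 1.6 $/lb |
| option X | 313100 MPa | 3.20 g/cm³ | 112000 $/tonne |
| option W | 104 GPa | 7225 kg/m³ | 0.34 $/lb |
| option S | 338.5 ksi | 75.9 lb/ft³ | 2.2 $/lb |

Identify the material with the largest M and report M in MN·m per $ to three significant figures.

option W, M = 19.2 MN·m per $

Convert each candidate to consistent units, then evaluate M:
  option U: E = 70.11 GPa, ρ = 2803 kg/m³, cost = 3.527 $/kg
  option X: E = 313.1 GPa, ρ = 3200 kg/m³, cost = 112.0 $/kg
  option W: E = 104.0 GPa, ρ = 7225 kg/m³, cost = 0.7496 $/kg
  option S: E = 2.334 GPa, ρ = 1216 kg/m³, cost = 4.850 $/kg
  option W: M = 19.2 MN·m per $
  option U: M = 7.09 MN·m per $
  option X: M = 0.874 MN·m per $
  option S: M = 0.396 MN·m per $
The maximum is for option W.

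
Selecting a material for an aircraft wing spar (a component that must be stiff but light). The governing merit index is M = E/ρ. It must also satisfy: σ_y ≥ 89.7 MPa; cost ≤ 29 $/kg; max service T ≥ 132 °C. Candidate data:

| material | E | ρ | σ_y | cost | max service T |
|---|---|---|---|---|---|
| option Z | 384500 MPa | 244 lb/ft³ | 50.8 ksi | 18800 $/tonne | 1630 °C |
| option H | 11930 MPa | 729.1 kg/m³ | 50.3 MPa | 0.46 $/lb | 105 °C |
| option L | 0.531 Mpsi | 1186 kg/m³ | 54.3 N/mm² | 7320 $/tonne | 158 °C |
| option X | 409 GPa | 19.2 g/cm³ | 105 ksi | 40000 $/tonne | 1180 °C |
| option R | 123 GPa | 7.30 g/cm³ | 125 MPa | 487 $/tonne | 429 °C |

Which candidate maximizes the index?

option Z

Screen on constraints: σ_y ≥ 89.7 MPa; cost ≤ 29 $/kg; max service T ≥ 132 °C. Survivors: option Z, option R.
Normalizing units and computing the index:
  option Z: E = 384.5 GPa, ρ = 3909 kg/m³
  option R: E = 123.0 GPa, ρ = 7300 kg/m³
  option Z: M = 98.4 MN·m/kg
  option R: M = 16.8 MN·m/kg
Option Z ranks first.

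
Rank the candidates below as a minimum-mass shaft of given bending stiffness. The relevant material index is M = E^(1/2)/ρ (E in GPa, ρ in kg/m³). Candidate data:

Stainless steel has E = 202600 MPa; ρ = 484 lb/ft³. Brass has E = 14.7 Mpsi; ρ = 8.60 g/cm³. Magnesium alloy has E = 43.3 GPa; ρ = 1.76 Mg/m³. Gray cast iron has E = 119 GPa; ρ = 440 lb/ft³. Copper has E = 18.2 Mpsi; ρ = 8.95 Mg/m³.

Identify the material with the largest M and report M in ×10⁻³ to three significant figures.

magnesium alloy, M = 3.74×10⁻³

Convert each candidate to consistent units, then evaluate M:
  stainless steel: E = 202.6 GPa, ρ = 7753 kg/m³
  brass: E = 101.4 GPa, ρ = 8600 kg/m³
  magnesium alloy: E = 43.30 GPa, ρ = 1760 kg/m³
  gray cast iron: E = 119.0 GPa, ρ = 7048 kg/m³
  copper: E = 125.5 GPa, ρ = 8950 kg/m³
  magnesium alloy: M = 3.74×10⁻³
  stainless steel: M = 1.84×10⁻³
  gray cast iron: M = 1.55×10⁻³
  copper: M = 1.25×10⁻³
  brass: M = 1.17×10⁻³
Highest index: magnesium alloy.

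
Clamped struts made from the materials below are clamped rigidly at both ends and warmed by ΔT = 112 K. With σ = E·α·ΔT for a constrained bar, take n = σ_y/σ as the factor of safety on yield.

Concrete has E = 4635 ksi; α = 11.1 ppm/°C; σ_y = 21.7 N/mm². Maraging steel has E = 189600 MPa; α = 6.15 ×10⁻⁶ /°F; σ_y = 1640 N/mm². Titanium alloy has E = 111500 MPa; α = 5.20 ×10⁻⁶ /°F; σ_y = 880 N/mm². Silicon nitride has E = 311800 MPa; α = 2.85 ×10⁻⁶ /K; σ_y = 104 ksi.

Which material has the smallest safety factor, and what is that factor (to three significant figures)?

Converting E to GPa, α to ×10⁻⁶/K, σ_y to MPa, then σ and n for each:
  concrete: E = 31.96, α = 11.1, σ_y = 21.70 → σ = 39.7 MPa, n = 0.546
  maraging steel: E = 189.6, α = 11.1, σ_y = 1640 → σ = 235 MPa, n = 6.98
  titanium alloy: E = 111.5, α = 9.36, σ_y = 880.0 → σ = 117 MPa, n = 7.53
  silicon nitride: E = 311.8, α = 2.85, σ_y = 717.1 → σ = 99.5 MPa, n = 7.20
Smallest n: concrete with n = 0.546.

concrete, n = 0.546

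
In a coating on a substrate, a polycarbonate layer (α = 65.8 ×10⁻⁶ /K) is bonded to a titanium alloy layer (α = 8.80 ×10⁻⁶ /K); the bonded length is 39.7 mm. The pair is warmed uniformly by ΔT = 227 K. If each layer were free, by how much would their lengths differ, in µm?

Δα = |65.8 − 8.80|×10⁻⁶/K = 57.0×10⁻⁶/K.
ΔL_mismatch = Δα·L·ΔT = 57.0×10⁻⁶ × 39.7 mm × 227.0 K = 514 µm.

514 µm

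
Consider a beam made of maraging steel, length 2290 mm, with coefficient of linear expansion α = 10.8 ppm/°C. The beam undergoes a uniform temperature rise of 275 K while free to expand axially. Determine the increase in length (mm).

ΔL = α·L₀·ΔT = 10.8×10⁻⁶ × 2290 mm × 275.0 K = 6.80 mm.

6.80 mm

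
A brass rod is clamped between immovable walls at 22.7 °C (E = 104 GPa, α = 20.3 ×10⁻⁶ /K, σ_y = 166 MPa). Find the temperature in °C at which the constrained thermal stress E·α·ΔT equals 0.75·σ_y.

E·α·ΔT = 124.5 MPa ⇒ ΔT = 124.5 / (104.0×10³ × 20.3×10⁻⁶) = 58.97 K.
T = 22.7 + 58.97 = 81.67 °C.

81.7 °C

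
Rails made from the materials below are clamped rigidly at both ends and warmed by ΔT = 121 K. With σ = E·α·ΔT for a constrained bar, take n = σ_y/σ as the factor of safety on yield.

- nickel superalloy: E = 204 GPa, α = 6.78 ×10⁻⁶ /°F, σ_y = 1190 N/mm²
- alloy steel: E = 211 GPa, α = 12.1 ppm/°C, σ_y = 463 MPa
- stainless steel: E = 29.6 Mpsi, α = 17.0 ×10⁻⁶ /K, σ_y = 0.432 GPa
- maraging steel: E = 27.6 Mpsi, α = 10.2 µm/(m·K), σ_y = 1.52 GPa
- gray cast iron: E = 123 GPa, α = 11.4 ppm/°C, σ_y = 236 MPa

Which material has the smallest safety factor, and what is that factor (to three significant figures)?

In consistent units (E in GPa, α in ×10⁻⁶/K, σ_y in MPa):
  nickel superalloy: E = 204.0, α = 12.2, σ_y = 1190 → σ = 301 MPa, n = 3.95
  alloy steel: E = 211.0, α = 12.1, σ_y = 463.0 → σ = 309 MPa, n = 1.50
  stainless steel: E = 204.1, α = 17.0, σ_y = 432.0 → σ = 420 MPa, n = 1.03
  maraging steel: E = 190.3, α = 10.2, σ_y = 1520 → σ = 235 MPa, n = 6.47
  gray cast iron: E = 123.0, α = 11.4, σ_y = 236.0 → σ = 170 MPa, n = 1.39
The minimum is stainless steel at n = 1.03.

stainless steel, n = 1.03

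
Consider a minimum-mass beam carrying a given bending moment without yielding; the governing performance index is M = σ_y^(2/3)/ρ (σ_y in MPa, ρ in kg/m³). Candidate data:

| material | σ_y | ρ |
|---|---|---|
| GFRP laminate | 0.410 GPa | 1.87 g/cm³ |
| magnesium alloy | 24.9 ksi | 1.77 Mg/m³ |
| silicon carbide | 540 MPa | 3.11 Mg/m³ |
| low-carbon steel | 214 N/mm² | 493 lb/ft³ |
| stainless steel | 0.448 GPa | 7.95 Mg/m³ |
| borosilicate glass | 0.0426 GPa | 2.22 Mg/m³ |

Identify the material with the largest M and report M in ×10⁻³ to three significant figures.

After converting to SI:
  GFRP laminate: σ_y = 410.0 MPa, ρ = 1870 kg/m³
  magnesium alloy: σ_y = 171.7 MPa, ρ = 1770 kg/m³
  silicon carbide: σ_y = 540.0 MPa, ρ = 3110 kg/m³
  low-carbon steel: σ_y = 214.0 MPa, ρ = 7897 kg/m³
  stainless steel: σ_y = 448.0 MPa, ρ = 7950 kg/m³
  borosilicate glass: σ_y = 42.60 MPa, ρ = 2220 kg/m³
  GFRP laminate: M = 29.5×10⁻³
  silicon carbide: M = 21.3×10⁻³
  magnesium alloy: M = 17.5×10⁻³
  stainless steel: M = 7.36×10⁻³
  borosilicate glass: M = 5.49×10⁻³
  low-carbon steel: M = 4.53×10⁻³
The maximum is for GFRP laminate.

GFRP laminate, M = 29.5×10⁻³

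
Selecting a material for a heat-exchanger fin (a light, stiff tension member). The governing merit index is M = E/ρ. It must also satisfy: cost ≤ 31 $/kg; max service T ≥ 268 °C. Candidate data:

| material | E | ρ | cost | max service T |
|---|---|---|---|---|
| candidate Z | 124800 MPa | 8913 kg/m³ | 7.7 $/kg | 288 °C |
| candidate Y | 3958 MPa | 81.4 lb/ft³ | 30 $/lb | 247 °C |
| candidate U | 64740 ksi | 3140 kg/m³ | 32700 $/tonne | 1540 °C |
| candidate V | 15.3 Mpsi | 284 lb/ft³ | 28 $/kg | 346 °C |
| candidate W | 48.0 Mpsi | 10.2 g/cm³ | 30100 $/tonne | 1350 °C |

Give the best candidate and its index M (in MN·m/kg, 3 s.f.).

candidate W, M = 32.4 MN·m/kg

Screen on constraints: cost ≤ 31 $/kg; max service T ≥ 268 °C. Survivors: candidate Z, candidate V, candidate W.
In SI units:
  candidate Z: E = 124.8 GPa, ρ = 8913 kg/m³
  candidate V: E = 105.5 GPa, ρ = 4549 kg/m³
  candidate W: E = 330.9 GPa, ρ = 10200 kg/m³
  candidate W: M = 32.4 MN·m/kg
  candidate V: M = 23.2 MN·m/kg
  candidate Z: M = 14.0 MN·m/kg
The maximum is for candidate W.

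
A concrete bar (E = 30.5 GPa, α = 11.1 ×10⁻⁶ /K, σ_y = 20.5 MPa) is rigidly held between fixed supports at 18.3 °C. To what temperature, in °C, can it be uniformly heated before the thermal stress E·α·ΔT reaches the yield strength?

78.9 °C

E·α·ΔT = 20.50 MPa ⇒ ΔT = 20.50 / (30.50×10³ × 11.1×10⁻⁶) = 60.55 K.
T = 18.3 + 60.55 = 78.85 °C.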